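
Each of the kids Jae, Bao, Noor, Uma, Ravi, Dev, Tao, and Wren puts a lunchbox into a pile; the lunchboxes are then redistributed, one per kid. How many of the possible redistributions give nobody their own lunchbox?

14833

Count assignments avoiding every fixed point. For any j of the 8 kids fixed to their own lunchbox, the other 8−j can be arranged in (8−j)! ways.
By inclusion–exclusion this is Σ_{j=0}^{8} (−1)^j C(8,j)·(8−j)!.
Computing: 40320 − 40320 + 20160 − 6720 + 1680 − 336 + 56 − 8 + 1 = 14833.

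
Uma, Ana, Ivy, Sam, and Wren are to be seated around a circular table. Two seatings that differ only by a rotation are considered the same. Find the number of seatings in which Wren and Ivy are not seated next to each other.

Without the restriction there are (4)! = 24 seatings.
Seatings with Wren beside Ivy: treat them as a block with 2 internal orders, giving 2 × (3)! = 12.
Subtracting, 24 − 12 = 12.

12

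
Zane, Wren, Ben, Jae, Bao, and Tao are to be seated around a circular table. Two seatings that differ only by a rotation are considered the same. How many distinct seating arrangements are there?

Fix one person's seat to break rotational symmetry; the remaining 5 people can be arranged in (5)! = 120 ways.

120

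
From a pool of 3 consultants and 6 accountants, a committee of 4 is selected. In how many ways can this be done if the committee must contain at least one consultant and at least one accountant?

111

Total 4-person selections from all 9: C(9,4) = 126.
Subtract selections that omit an entire group: no consultants → C(6,4) = 15; no accountants → C(3,4) = 0.
Both groups omitted at once is impossible, so 126 − 15 = 111.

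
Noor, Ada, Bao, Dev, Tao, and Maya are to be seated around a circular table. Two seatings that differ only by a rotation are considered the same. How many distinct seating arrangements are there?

120

Seat Noor anywhere (absorbing the rotational symmetry), then permute the other 5: (5)! = 120.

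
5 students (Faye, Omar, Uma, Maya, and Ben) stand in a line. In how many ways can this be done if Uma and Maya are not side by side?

72

There are 5! = 120 arrangements in all. If Uma and Maya are adjacent, merging them into one block gives 2·(4)! = 48 arrangements.
So 120 − 48 = 72 arrangements keep them apart.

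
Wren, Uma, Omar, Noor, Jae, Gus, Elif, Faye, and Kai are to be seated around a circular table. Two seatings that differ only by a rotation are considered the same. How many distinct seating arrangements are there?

40320

Fix one person's seat to break rotational symmetry; the remaining 8 people can be arranged in (8)! = 40320 ways.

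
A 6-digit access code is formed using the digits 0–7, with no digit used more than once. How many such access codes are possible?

20160

With no repetition, fill the 6 digits in order: 8 choices, then 7, down to 3.
That product is 8 × 7 × 6 × 5 × 4 × 3 = 20160.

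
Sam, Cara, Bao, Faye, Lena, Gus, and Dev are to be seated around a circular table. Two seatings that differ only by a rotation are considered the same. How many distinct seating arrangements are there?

Fix one person's seat to break rotational symmetry; the remaining 6 people can be arranged in (6)! = 720 ways.

720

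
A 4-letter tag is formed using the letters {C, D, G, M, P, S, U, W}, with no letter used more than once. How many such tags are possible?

1680

This is a permutation of 4 out of 8: P(8,4) = 8!/4!.
8 × 7 × 6 × 5 = 1680.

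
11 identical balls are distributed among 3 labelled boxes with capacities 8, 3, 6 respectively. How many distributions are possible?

By stars and bars, unrestricted non-negative solutions to x_1+…+x_3 = 11 number C(11+2,2) = 78.
Subtract solutions that violate a single cap (substitute x_i' = x_i − (cap_i+1)): x_1 ≥ 9 gives C(4,2) = 6; x_2 ≥ 4 gives C(9,2) = 36; x_3 ≥ 7 gives C(6,2) = 15. Together 57.
Add back pairs where two caps are both exceeded: 0 + 0 + 1 = 1.
By inclusion–exclusion the count is 78 − 57 + 1 = 22.

22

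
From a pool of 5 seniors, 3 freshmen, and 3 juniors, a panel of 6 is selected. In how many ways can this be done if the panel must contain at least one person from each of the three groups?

With no constraint there are C(11,6) = 462 possible selections.
Subtract selections that omit an entire group: no seniors → C(6,6) = 1; no freshmen → C(8,6) = 28; no juniors → C(8,6) = 28.
Add back selections omitting two groups (i.e. drawn from a single group): C(5,6) + C(3,6) + C(3,6) = 0.
By inclusion–exclusion: 462 − 57 + 0 = 405.

405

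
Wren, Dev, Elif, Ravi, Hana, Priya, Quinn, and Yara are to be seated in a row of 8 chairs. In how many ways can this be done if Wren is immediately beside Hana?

10080

Treat {Wren, Hana} as a single unit. There are 7 units to order, and the pair itself can be ordered 2 ways.
That gives 2 × 7! = 2 × 5040 = 10080.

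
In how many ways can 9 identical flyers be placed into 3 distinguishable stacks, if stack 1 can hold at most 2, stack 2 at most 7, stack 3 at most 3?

9

Ignoring the caps, the number of non-negative solutions to x_1+…+x_3 = 9 is C(11,2) = 55.
Subtract solutions that violate a single cap (substitute x_i' = x_i − (cap_i+1)): x_1 ≥ 3 gives C(8,2) = 28; x_2 ≥ 8 gives C(3,2) = 3; x_3 ≥ 4 gives C(7,2) = 21. Together 52.
Add back pairs where two caps are both exceeded: 0 + 6 + 0 = 6.
By inclusion–exclusion the count is 55 − 52 + 6 = 9.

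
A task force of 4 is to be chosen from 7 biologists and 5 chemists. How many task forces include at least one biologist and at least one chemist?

455

Total 4-person selections from all 12: C(12,4) = 495.
Selections missing a whole group: no biologists → C(5,4) = 5; no chemists → C(7,4) = 35.
Both groups omitted at once is impossible, so 495 − 40 = 455.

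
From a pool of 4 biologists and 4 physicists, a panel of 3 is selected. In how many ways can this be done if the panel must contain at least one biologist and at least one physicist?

48

Unrestricted: C(8,3) = 56 ways to pick any 3 of the 8.
Subtract selections that omit an entire group: no biologists → C(4,3) = 4; no physicists → C(4,3) = 4.
Both groups omitted at once is impossible, so 56 − 8 = 48.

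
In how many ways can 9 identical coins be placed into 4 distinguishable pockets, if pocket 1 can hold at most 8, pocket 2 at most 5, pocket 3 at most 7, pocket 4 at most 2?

112

By stars and bars, unrestricted non-negative solutions to x_1+…+x_4 = 9 number C(9+3,3) = 220.
Subtract solutions that violate a single cap (substitute x_i' = x_i − (cap_i+1)): x_1 ≥ 9 gives C(3,3) = 1; x_2 ≥ 6 gives C(6,3) = 20; x_3 ≥ 8 gives C(4,3) = 4; x_4 ≥ 3 gives C(9,3) = 84. Together 109.
Add back pairs where two caps are both exceeded: 0 + 0 + 0 + 0 + 1 + 0 = 1.
By inclusion–exclusion the count is 220 − 109 + 1 = 112.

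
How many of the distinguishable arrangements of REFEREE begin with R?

With the first slot taken by R, it remains to arrange the other 6 letters (EFEREE).
Those 6 letters have E appearing 4 times, giving (6)!/(4!) = 30.

30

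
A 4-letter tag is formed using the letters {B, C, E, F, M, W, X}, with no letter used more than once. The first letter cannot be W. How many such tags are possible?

720

The first letter has 7−1 = 6 choices (anything except W).
The remaining 3 letters are filled from the other 6 symbols without repetition: 6 × 5 × 4 = 120.
Total: 6 × 120 = 720.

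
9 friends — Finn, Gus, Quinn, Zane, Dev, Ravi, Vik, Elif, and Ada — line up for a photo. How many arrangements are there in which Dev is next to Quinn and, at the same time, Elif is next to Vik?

Treat {Dev,Quinn} as one block (2 orders) and {Elif,Vik} as another (2 orders).
That leaves 7 units to arrange: 2 × 2 × 7! = 4 × 5040 = 20160.

20160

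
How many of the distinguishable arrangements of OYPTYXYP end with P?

Fix P in the last position and arrange the remaining 7 letters.
Those 7 letters have Y appearing 3 times, giving (7)!/(3!) = 840.

840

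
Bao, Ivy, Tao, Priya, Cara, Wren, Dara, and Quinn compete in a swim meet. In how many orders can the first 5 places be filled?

This is an ordered selection of 5 from 8: P(8,5).
That gives 8 × 7 × 6 × 5 × 4 = 6720.

6720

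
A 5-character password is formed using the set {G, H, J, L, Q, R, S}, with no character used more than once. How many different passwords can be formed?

With no repetition, fill the 5 characters in order: 7 choices, then 6, down to 3.
7 × 6 × 5 × 4 × 3 = 2520.

2520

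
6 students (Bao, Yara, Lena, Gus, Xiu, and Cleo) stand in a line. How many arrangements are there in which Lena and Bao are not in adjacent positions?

480

There are 6! = 720 arrangements in all. If Lena and Bao are adjacent, merging them into one block gives 2·(5)! = 240 arrangements.
So 720 − 240 = 480 arrangements keep them apart.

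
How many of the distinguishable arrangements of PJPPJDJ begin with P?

60

With the first slot taken by P, it remains to arrange the other 6 letters (JPPJDJ).
Those 6 letters have J appearing 3 times and P appearing twice, giving (6)!/(3!·2!) = 60.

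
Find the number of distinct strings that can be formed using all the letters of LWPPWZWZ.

1680

Letter multiplicities in LWPPWZWZ: L×1, P×2, W×3, Z×2.
Dividing 8! = 40320 by 3!·2!·2! = 24 for the repeated letters gives 1680.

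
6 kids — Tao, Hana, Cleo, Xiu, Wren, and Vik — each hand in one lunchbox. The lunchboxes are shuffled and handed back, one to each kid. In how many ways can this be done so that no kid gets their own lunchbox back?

Let Aᵢ be the assignments in which kid i gets their own lunchbox. We want the size of the complement of A₁∪…∪A_6.
By inclusion–exclusion this is Σ_{j=0}^{6} (−1)^j C(6,j)·(6−j)!.
Computing: 720 − 720 + 360 − 120 + 30 − 6 + 1 = 265.

265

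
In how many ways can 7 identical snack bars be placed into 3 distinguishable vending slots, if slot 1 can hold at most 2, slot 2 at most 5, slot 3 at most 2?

By stars and bars, unrestricted non-negative solutions to x_1+…+x_3 = 7 number C(7+2,2) = 36.
Subtract solutions that violate a single cap (substitute x_i' = x_i − (cap_i+1)): x_1 ≥ 3 gives C(6,2) = 15; x_2 ≥ 6 gives C(3,2) = 3; x_3 ≥ 3 gives C(6,2) = 15. Together 33.
Add back pairs where two caps are both exceeded: 0 + 3 + 0 = 3.
By inclusion–exclusion the count is 36 − 33 + 3 = 6.

6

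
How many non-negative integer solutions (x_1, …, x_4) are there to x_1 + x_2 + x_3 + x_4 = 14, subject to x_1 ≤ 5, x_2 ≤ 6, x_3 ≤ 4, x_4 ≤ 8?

154

Ignoring the caps, the number of non-negative solutions to x_1+…+x_4 = 14 is C(17,3) = 680.
Subtract solutions that violate a single cap (substitute x_i' = x_i − (cap_i+1)): x_1 ≥ 6 gives C(11,3) = 165; x_2 ≥ 7 gives C(10,3) = 120; x_3 ≥ 5 gives C(12,3) = 220; x_4 ≥ 9 gives C(8,3) = 56. Together 561.
Add back pairs where two caps are both exceeded: 4 + 20 + 0 + 10 + 0 + 1 = 35.
By inclusion–exclusion the count is 680 − 561 + 35 = 154.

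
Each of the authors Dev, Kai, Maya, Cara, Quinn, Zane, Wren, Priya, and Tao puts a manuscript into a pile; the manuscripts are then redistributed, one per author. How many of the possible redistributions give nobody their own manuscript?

133496

Let Aᵢ be the assignments in which author i gets their own manuscript. We want the size of the complement of A₁∪…∪A_9.
By inclusion–exclusion this is Σ_{j=0}^{9} (−1)^j C(9,j)·(9−j)!.
Computing: 362880 − 362880 + 181440 − 60480 + 15120 − 3024 + 504 − 72 + 9 − 1 = 133496.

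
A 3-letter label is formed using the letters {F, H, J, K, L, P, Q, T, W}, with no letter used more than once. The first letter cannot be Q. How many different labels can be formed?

The first letter has 9−1 = 8 choices (anything except Q).
The remaining 2 letters are filled from the other 8 symbols without repetition: 8 × 7 = 56.
Total: 8 × 56 = 448.

448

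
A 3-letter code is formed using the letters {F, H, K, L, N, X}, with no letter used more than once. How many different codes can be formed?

With no repetition, fill the 3 letters in order: 6 choices, then 5, down to 4.
6 × 5 × 4 = 120.

120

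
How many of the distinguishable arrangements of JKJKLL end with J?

Fix J in the last position and arrange the remaining 5 letters.
Those 5 letters have K appearing twice and L appearing twice, giving (5)!/(2!·2!) = 30.

30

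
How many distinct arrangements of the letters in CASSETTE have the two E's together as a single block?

1260

Treat the 2 copies of E as a single block. The multiset to arrange is then {EE, A, C, S, S, T, T}, 7 items in all.
That gives (7)!/(2!·2!) = 1260 arrangements.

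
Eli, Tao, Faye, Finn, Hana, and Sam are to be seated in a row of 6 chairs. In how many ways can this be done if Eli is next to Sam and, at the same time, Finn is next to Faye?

96

Treat {Eli,Sam} as one block (2 orders) and {Finn,Faye} as another (2 orders).
That leaves 4 units to arrange: 2 × 2 × 4! = 4 × 24 = 96.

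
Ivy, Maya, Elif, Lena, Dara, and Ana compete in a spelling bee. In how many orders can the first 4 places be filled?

360

There are 6 choices for 1st place, 5 for 2nd, and so on down to 3 for position 4.
That gives 6 × 5 × 4 × 3 = 360.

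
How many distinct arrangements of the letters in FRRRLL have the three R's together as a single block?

Treat the 3 copies of R as a single block. The multiset to arrange is then {RRR, F, L, L}, 4 items in all.
That gives (4)!/(2!) = 12 arrangements.

12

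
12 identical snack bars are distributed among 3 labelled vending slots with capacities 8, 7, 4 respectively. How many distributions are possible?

30

Without the upper bounds there are C(14,2) = 91 ways to split 12 among 3 vending slots.
Subtract solutions that violate a single cap (substitute x_i' = x_i − (cap_i+1)): x_1 ≥ 9 gives C(5,2) = 10; x_2 ≥ 8 gives C(6,2) = 15; x_3 ≥ 5 gives C(9,2) = 36. Together 61.
No two caps can be exceeded simultaneously, so the pair terms are all 0.
By inclusion–exclusion the count is 91 − 61 + 0 = 30.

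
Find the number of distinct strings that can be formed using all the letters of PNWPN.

30

Letter multiplicities in PNWPN: N×2, P×2, W×1.
Dividing 5! = 120 by 2!·2! = 4 for the repeated letters gives 30.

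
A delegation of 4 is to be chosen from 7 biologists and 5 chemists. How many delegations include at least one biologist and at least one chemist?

Total 4-person selections from all 12: C(12,4) = 495.
Subtract selections that omit an entire group: no biologists → C(5,4) = 5; no chemists → C(7,4) = 35.
Both groups omitted at once is impossible, so 495 − 40 = 455.

455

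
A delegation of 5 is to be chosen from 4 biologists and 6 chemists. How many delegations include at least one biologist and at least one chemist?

246

Total 5-person selections from all 10: C(10,5) = 252.
Subtract selections that omit an entire group: no biologists → C(6,5) = 6; no chemists → C(4,5) = 0.
Both groups omitted at once is impossible, so 252 − 6 = 246.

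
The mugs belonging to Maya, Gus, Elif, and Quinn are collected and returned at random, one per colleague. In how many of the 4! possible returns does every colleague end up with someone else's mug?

Let Aᵢ be the assignments in which colleague i gets their own mug. We want the size of the complement of A₁∪…∪A_4.
By inclusion–exclusion this is Σ_{j=0}^{4} (−1)^j C(4,j)·(4−j)!.
Computing: 24 − 24 + 12 − 4 + 1 = 9.

9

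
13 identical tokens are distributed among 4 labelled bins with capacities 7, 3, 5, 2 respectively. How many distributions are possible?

Ignoring the caps, the number of non-negative solutions to x_1+…+x_4 = 13 is C(16,3) = 560.
Subtract solutions that violate a single cap (substitute x_i' = x_i − (cap_i+1)): x_1 ≥ 8 gives C(8,3) = 56; x_2 ≥ 4 gives C(12,3) = 220; x_3 ≥ 6 gives C(10,3) = 120; x_4 ≥ 3 gives C(13,3) = 286. Together 682.
Add back pairs where two caps are both exceeded: 4 + 0 + 10 + 20 + 84 + 35 = 153.
Subtract triples: 0 + 0 + 0 + 1 = 1.
By inclusion–exclusion the count is 560 − 682 + 153 − 1 = 30.

30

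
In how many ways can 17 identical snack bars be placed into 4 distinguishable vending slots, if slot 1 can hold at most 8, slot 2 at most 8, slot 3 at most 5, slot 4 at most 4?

135

Without the upper bounds there are C(20,3) = 1140 ways to split 17 among 4 vending slots.
Subtract solutions that violate a single cap (substitute x_i' = x_i − (cap_i+1)): x_1 ≥ 9 gives C(11,3) = 165; x_2 ≥ 9 gives C(11,3) = 165; x_3 ≥ 6 gives C(14,3) = 364; x_4 ≥ 5 gives C(15,3) = 455. Together 1149.
Add back pairs where two caps are both exceeded: 0 + 10 + 20 + 10 + 20 + 84 = 144.
By inclusion–exclusion the count is 1140 − 1149 + 144 = 135.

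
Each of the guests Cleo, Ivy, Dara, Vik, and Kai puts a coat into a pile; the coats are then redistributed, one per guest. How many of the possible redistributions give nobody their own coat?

Count assignments avoiding every fixed point. For any j of the 5 guests fixed to their own coat, the other 5−j can be arranged in (5−j)! ways.
By inclusion–exclusion this is Σ_{j=0}^{5} (−1)^j C(5,j)·(5−j)!.
Computing: 120 − 120 + 60 − 20 + 5 − 1 = 44.

44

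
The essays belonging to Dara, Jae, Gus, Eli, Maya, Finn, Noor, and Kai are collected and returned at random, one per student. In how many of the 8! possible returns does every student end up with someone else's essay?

This is the derangement count D_8: permutations of 8 items with no fixed point.
By inclusion–exclusion this is Σ_{j=0}^{8} (−1)^j C(8,j)·(8−j)!.
Computing: 40320 − 40320 + 20160 − 6720 + 1680 − 336 + 56 − 8 + 1 = 14833.

14833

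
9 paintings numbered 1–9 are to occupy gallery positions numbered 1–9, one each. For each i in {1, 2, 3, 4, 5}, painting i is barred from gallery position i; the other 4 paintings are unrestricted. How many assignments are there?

205056

Let Aᵢ (for 1 ≤ i ≤ 5) be the placements that put painting i in its forbidden gallery position. Any j of these fix j positions, leaving (9−j)! ways to fill the rest, and there are C(5,j) ways to pick which j.
By inclusion–exclusion, the number of valid placements is Σ_{j=0}^{5} (−1)^j C(5,j)·(9−j)!.
Computing: 362880 − 201600 + 50400 − 7200 + 600 − 24 = 205056.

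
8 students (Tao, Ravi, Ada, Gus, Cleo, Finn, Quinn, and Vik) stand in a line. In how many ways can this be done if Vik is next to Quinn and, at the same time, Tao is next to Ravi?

2880

Treat {Vik,Quinn} as one block (2 orders) and {Tao,Ravi} as another (2 orders).
That leaves 6 units to arrange: 2 × 2 × 6! = 4 × 720 = 2880.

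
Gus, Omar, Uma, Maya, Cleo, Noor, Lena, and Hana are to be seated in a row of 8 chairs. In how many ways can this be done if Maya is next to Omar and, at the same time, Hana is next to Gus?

2880

Treat {Maya,Omar} as one block (2 orders) and {Hana,Gus} as another (2 orders).
That leaves 6 units to arrange: 2 × 2 × 6! = 4 × 720 = 2880.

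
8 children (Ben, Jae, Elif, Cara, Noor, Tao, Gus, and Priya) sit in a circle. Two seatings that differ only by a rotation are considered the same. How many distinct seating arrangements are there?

Around a circle, 8 distinct people have 8!/8 = (7)! = 5040 rotationally distinct seatings.

5040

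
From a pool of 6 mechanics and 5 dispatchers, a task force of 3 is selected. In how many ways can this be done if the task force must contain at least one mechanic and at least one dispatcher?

135

Unrestricted: C(11,3) = 165 ways to pick any 3 of the 11.
Subtract selections that omit an entire group: no mechanics → C(5,3) = 10; no dispatchers → C(6,3) = 20.
Both groups omitted at once is impossible, so 165 − 30 = 135.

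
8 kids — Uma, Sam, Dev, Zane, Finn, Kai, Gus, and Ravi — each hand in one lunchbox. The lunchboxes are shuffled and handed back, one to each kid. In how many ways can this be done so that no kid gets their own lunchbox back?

Let Aᵢ be the assignments in which kid i gets their own lunchbox. We want the size of the complement of A₁∪…∪A_8.
By inclusion–exclusion this is Σ_{j=0}^{8} (−1)^j C(8,j)·(8−j)!.
Computing: 40320 − 40320 + 20160 − 6720 + 1680 − 336 + 56 − 8 + 1 = 14833.

14833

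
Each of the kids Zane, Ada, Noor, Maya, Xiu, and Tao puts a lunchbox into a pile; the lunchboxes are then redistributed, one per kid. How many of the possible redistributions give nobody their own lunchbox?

265

This is the derangement count D_6: permutations of 6 items with no fixed point.
By inclusion–exclusion this is Σ_{j=0}^{6} (−1)^j C(6,j)·(6−j)!.
Computing: 720 − 720 + 360 − 120 + 30 − 6 + 1 = 265.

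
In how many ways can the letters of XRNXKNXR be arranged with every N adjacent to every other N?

420

Treat the 2 copies of N as a single block. The multiset to arrange is then {NN, K, R, R, X, X, X}, 7 items in all.
That gives (7)!/(3!·2!) = 420 arrangements.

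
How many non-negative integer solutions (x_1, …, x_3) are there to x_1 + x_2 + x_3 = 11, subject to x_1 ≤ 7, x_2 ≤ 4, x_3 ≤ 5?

Ignoring the caps, the number of non-negative solutions to x_1+…+x_3 = 11 is C(13,2) = 78.
Subtract solutions that violate a single cap (substitute x_i' = x_i − (cap_i+1)): x_1 ≥ 8 gives C(5,2) = 10; x_2 ≥ 5 gives C(8,2) = 28; x_3 ≥ 6 gives C(7,2) = 21. Together 59.
Add back pairs where two caps are both exceeded: 0 + 0 + 1 = 1.
By inclusion–exclusion the count is 78 − 59 + 1 = 20.

20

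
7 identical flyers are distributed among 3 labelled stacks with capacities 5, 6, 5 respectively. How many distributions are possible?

29

Ignoring the caps, the number of non-negative solutions to x_1+…+x_3 = 7 is C(9,2) = 36.
Subtract solutions that violate a single cap (substitute x_i' = x_i − (cap_i+1)): x_1 ≥ 6 gives C(3,2) = 3; x_2 ≥ 7 gives C(2,2) = 1; x_3 ≥ 6 gives C(3,2) = 3. Together 7.
No two caps can be exceeded simultaneously, so the pair terms are all 0.
By inclusion–exclusion the count is 36 − 7 + 0 = 29.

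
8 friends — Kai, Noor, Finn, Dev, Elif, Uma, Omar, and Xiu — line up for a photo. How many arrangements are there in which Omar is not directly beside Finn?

30240

Of the 8! = 40320 arrangements, those with Omar and Finn adjacent number 2 × 7! = 10080 (treat the pair as a block with 2 internal orders).
So 40320 − 10080 = 30240 arrangements keep them apart.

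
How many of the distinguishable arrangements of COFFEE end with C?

30

With the last slot taken by C, it remains to arrange the other 5 letters (OFFEE).
Those 5 letters have E appearing twice and F appearing twice, giving (5)!/(2!·2!) = 30.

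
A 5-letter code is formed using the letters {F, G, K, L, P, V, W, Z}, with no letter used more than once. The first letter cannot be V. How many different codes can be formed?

The first letter has 8−1 = 7 choices (anything except V).
The remaining 4 letters are filled from the other 7 symbols without repetition: 7 × 6 × 5 × 4 = 840.
Total: 7 × 840 = 5880.

5880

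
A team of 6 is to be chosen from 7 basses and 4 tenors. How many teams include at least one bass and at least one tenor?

455

Unrestricted: C(11,6) = 462 ways to pick any 6 of the 11.
Subtract selections that omit an entire group: no basses → C(4,6) = 0; no tenors → C(7,6) = 7.
Both groups omitted at once is impossible, so 462 − 7 = 455.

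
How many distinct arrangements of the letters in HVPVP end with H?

6

With the last slot taken by H, it remains to arrange the other 4 letters (VPVP).
Those 4 letters have P appearing twice and V appearing twice, giving (4)!/(2!·2!) = 6.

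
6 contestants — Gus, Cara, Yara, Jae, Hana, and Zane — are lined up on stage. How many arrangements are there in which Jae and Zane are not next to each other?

There are 6! = 720 arrangements in all. If Jae and Zane are adjacent, merging them into one block gives 2·(5)! = 240 arrangements.
Complementary counting: 720 − 240 = 480.

480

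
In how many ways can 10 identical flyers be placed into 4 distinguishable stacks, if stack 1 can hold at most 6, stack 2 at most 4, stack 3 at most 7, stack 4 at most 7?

By stars and bars, unrestricted non-negative solutions to x_1+…+x_4 = 10 number C(10+3,3) = 286.
Subtract solutions that violate a single cap (substitute x_i' = x_i − (cap_i+1)): x_1 ≥ 7 gives C(6,3) = 20; x_2 ≥ 5 gives C(8,3) = 56; x_3 ≥ 8 gives C(5,3) = 10; x_4 ≥ 8 gives C(5,3) = 10. Together 96.
No two caps can be exceeded simultaneously, so the pair terms are all 0.
By inclusion–exclusion the count is 286 − 96 + 0 = 190.

190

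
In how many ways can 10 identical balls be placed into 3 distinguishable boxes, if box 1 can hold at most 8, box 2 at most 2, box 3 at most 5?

By stars and bars, unrestricted non-negative solutions to x_1+…+x_3 = 10 number C(10+2,2) = 66.
Subtract solutions that violate a single cap (substitute x_i' = x_i − (cap_i+1)): x_1 ≥ 9 gives C(3,2) = 3; x_2 ≥ 3 gives C(9,2) = 36; x_3 ≥ 6 gives C(6,2) = 15. Together 54.
Add back pairs where two caps are both exceeded: 0 + 0 + 3 = 3.
By inclusion–exclusion the count is 66 − 54 + 3 = 15.

15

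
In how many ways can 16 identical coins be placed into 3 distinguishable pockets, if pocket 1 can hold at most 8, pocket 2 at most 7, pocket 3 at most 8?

36

Ignoring the caps, the number of non-negative solutions to x_1+…+x_3 = 16 is C(18,2) = 153.
Subtract solutions that violate a single cap (substitute x_i' = x_i − (cap_i+1)): x_1 ≥ 9 gives C(9,2) = 36; x_2 ≥ 8 gives C(10,2) = 45; x_3 ≥ 9 gives C(9,2) = 36. Together 117.
No two caps can be exceeded simultaneously, so the pair terms are all 0.
By inclusion–exclusion the count is 153 − 117 + 0 = 36.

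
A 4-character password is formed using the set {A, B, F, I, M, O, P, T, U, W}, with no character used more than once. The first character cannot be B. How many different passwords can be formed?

The first character has 10−1 = 9 choices (anything except B).
The remaining 3 characters are filled from the other 9 symbols without repetition: 9 × 8 × 7 = 504.
Total: 9 × 504 = 4536.

4536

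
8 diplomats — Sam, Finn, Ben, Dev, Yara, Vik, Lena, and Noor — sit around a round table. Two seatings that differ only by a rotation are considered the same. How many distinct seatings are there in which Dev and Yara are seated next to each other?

Treat {Dev, Yara} as one unit (2 internal orders) and seat the resulting 7 units around the table: (6)! circular arrangements.
So 2 × (6)! = 2 × 720 = 1440.

1440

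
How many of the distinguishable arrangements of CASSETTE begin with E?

1260

With the first slot taken by E, it remains to arrange the other 7 letters (CASSTTE).
Those 7 letters have S appearing twice and T appearing twice, giving (7)!/(2!·2!) = 1260.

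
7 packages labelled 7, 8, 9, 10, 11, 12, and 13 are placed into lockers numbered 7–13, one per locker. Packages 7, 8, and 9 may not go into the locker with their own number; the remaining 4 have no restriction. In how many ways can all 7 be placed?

Let Aᵢ (for i ∈ {7, 8, 9}) be the placements that put package i in its forbidden locker. Any j of these fix j positions, leaving (7−j)! ways to fill the rest, and there are C(3,j) ways to pick which j.
By inclusion–exclusion, the number of valid placements is Σ_{j=0}^{3} (−1)^j C(3,j)·(7−j)!.
Computing: 5040 − 2160 + 360 − 24 = 3216.

3216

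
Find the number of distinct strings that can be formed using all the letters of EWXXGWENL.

45360

EWXXGWENL has 9 letters with E appearing twice, W appearing twice, and X appearing twice.
Dividing 9! = 362880 by 2!·2!·2! = 8 for the repeated letters gives 45360.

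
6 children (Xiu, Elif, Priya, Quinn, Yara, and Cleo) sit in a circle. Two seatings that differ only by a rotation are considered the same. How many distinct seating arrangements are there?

Seat Xiu anywhere (absorbing the rotational symmetry), then permute the other 5: (5)! = 120.

120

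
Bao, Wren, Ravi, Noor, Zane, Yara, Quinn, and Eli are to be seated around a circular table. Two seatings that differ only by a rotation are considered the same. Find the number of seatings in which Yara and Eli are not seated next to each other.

All circular seatings of 8 people number (7)! = 5040.
Those with Yara next to Eli: fuse the pair into one unit and seat 7 units around a circle — 2·(6)! = 1440.
Subtracting, 5040 − 1440 = 3600.

3600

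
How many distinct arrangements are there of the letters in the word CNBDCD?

Letter multiplicities in CNBDCD: B×1, C×2, D×2, N×1.
Dividing 6! = 720 by 2!·2! = 4 for the repeated letters gives 180.

180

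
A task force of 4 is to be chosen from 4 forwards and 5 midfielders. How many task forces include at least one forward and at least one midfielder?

Unrestricted: C(9,4) = 126 ways to pick any 4 of the 9.
Selections missing a whole group: no forwards → C(5,4) = 5; no midfielders → C(4,4) = 1.
Both groups omitted at once is impossible, so 126 − 6 = 120.

120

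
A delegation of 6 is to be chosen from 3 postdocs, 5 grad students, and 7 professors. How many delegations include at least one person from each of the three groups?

Unrestricted: C(15,6) = 5005 ways to pick any 6 of the 15.
Selections missing a whole group: no postdocs → C(12,6) = 924; no grad students → C(10,6) = 210; no professors → C(8,6) = 28.
Add back selections omitting two groups (i.e. drawn from a single group): C(3,6) + C(5,6) + C(7,6) = 7.
By inclusion–exclusion: 5005 − 1162 + 7 = 3850.

3850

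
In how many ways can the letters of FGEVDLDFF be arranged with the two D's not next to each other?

23520

Total arrangements of FGEVDLDFF: 9!/(3!·2!) = 30240.
If the two D's are adjacent, glue them into one block, leaving 8 items to arrange: (8)!/(3!) = 6720 ways.
Subtracting, 30240 − 6720 = 23520 arrangements keep the D's apart.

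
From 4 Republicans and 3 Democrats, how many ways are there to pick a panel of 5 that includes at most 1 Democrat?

Split by how many Democrats are chosen (0 through 1).
Sum: C(3,0)·C(4,5) + C(3,1)·C(4,4) = 0 + 3 = 3.

3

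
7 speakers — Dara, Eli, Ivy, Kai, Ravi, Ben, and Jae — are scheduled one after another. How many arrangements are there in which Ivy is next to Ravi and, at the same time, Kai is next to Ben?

480

Treat {Ivy,Ravi} as one block (2 orders) and {Kai,Ben} as another (2 orders).
That leaves 5 units to arrange: 2 × 2 × 5! = 4 × 120 = 480.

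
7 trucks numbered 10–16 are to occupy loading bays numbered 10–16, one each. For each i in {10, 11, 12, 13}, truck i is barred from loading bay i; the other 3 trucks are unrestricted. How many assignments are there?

Let Aᵢ (for 10 ≤ i ≤ 13) be the placements that put truck i in its forbidden loading bay. Any j of these fix j positions, leaving (7−j)! ways to fill the rest, and there are C(4,j) ways to pick which j.
By inclusion–exclusion, the number of valid placements is Σ_{j=0}^{4} (−1)^j C(4,j)·(7−j)!.
Computing: 5040 − 2880 + 720 − 96 + 6 = 2790.

2790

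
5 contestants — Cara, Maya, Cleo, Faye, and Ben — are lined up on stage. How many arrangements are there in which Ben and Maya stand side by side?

Place the 3 others and the Ben-Maya pair as 4 objects in a line; the pair has 2 internal arrangements.
So the count is 2·(4)! = 48.

48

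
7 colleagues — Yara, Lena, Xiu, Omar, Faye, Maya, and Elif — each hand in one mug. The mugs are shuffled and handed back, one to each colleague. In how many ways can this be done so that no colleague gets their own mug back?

Count assignments avoiding every fixed point. For any j of the 7 colleagues fixed to their own mug, the other 7−j can be arranged in (7−j)! ways.
By inclusion–exclusion this is Σ_{j=0}^{7} (−1)^j C(7,j)·(7−j)!.
Computing: 5040 − 5040 + 2520 − 840 + 210 − 42 + 7 − 1 = 1854.

1854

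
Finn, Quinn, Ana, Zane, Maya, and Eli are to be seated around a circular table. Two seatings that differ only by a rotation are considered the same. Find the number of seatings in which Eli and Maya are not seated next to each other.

Without the restriction there are (5)! = 120 seatings.
Seatings with Eli beside Maya: treat them as a block with 2 internal orders, giving 2 × (4)! = 48.
Subtracting, 120 − 48 = 72.

72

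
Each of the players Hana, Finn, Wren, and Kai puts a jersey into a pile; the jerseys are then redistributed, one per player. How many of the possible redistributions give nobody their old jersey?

Count assignments avoiding every fixed point. For any j of the 4 players fixed to their old jersey, the other 4−j can be arranged in (4−j)! ways.
By inclusion–exclusion this is Σ_{j=0}^{4} (−1)^j C(4,j)·(4−j)!.
Computing: 24 − 24 + 12 − 4 + 1 = 9.

9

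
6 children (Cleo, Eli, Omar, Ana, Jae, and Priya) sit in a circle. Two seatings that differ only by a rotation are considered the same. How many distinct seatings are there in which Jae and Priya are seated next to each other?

48

Glue Jae and Priya into a block (2 internal orders). Seating 5 units around a circle gives (4)! arrangements.
So 2 × (4)! = 2 × 24 = 48.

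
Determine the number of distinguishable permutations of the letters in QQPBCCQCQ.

2520

Letter multiplicities in QQPBCCQCQ: B×1, C×3, P×1, Q×4.
So there are 9! / (4!·3!) = 2520 distinguishable arrangements.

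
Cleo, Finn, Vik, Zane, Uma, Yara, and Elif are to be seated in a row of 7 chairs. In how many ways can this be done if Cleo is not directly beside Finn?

Of the 7! = 5040 arrangements, those with Cleo and Finn adjacent number 2 × 6! = 1440 (treat the pair as a block with 2 internal orders).
So 5040 − 1440 = 3600 arrangements keep them apart.

3600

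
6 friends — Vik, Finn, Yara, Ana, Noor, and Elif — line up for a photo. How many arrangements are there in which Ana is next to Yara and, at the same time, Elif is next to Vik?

96

Treat {Ana,Yara} as one block (2 orders) and {Elif,Vik} as another (2 orders).
That leaves 4 units to arrange: 2 × 2 × 4! = 4 × 24 = 96.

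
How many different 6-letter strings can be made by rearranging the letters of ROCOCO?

60

The 6 letters of ROCOCO have repeats: C appearing twice and O appearing 3 times.
The number of distinct arrangements is 6!/(3!·2!) = 720/12 = 60.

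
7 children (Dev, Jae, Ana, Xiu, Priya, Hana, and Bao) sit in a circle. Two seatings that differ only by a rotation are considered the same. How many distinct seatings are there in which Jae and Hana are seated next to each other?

Treat {Jae, Hana} as one unit (2 internal orders) and seat the resulting 6 units around the table: (5)! circular arrangements.
So 2 × (5)! = 2 × 120 = 240.

240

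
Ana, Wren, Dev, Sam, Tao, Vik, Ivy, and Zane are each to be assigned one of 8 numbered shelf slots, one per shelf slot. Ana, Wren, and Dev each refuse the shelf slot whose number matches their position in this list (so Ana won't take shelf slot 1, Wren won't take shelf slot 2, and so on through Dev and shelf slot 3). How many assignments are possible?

27240

Let Aᵢ (for i ∈ {1, 2, 3}) be the placements that put person i in their forbidden shelf slot. Any j of these fix j positions, leaving (8−j)! ways to fill the rest, and there are C(3,j) ways to pick which j.
By inclusion–exclusion, the number of valid placements is Σ_{j=0}^{3} (−1)^j C(3,j)·(8−j)!.
Computing: 40320 − 15120 + 2160 − 120 = 27240.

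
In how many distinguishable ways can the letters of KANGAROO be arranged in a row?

KANGAROO has 8 letters with A appearing twice and O appearing twice.
Dividing 8! = 40320 by 2!·2! = 4 for the repeated letters gives 10080.

10080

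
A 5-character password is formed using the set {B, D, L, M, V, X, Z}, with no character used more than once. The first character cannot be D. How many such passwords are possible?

The first character has 7−1 = 6 choices (anything except D).
The remaining 4 characters are filled from the other 6 symbols without repetition: 6 × 5 × 4 × 3 = 360.
Total: 6 × 360 = 2160.

2160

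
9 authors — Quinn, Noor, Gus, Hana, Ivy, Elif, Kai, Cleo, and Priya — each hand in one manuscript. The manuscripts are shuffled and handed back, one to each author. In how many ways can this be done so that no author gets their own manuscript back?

Let Aᵢ be the assignments in which author i gets their own manuscript. We want the size of the complement of A₁∪…∪A_9.
By inclusion–exclusion this is Σ_{j=0}^{9} (−1)^j C(9,j)·(9−j)!.
Computing: 362880 − 362880 + 181440 − 60480 + 15120 − 3024 + 504 − 72 + 9 − 1 = 133496.

133496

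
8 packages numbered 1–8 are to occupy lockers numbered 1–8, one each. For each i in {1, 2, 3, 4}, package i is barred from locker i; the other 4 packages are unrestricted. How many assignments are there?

24024

Let Aᵢ (for 1 ≤ i ≤ 4) be the placements that put package i in its forbidden locker. Any j of these fix j positions, leaving (8−j)! ways to fill the rest, and there are C(4,j) ways to pick which j.
By inclusion–exclusion, the number of valid placements is Σ_{j=0}^{4} (−1)^j C(4,j)·(8−j)!.
Computing: 40320 − 20160 + 4320 − 480 + 24 = 24024.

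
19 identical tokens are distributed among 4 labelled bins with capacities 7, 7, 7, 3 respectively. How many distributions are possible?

Without the upper bounds there are C(22,3) = 1540 ways to split 19 among 4 bins.
Subtract solutions that violate a single cap (substitute x_i' = x_i − (cap_i+1)): x_1 ≥ 8 gives C(14,3) = 364; x_2 ≥ 8 gives C(14,3) = 364; x_3 ≥ 8 gives C(14,3) = 364; x_4 ≥ 4 gives C(18,3) = 816. Together 1908.
Add back pairs where two caps are both exceeded: 20 + 20 + 120 + 20 + 120 + 120 = 420.
By inclusion–exclusion the count is 1540 − 1908 + 420 = 52.

52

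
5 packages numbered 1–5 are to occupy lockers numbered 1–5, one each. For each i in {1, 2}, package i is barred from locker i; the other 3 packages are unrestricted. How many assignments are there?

78

Let Aᵢ (for i ∈ {1, 2}) be the placements that put package i in its forbidden locker. Any j of these fix j positions, leaving (5−j)! ways to fill the rest, and there are C(2,j) ways to pick which j.
By inclusion–exclusion, the number of valid placements is Σ_{j=0}^{2} (−1)^j C(2,j)·(5−j)!.
Computing: 120 − 48 + 6 = 78.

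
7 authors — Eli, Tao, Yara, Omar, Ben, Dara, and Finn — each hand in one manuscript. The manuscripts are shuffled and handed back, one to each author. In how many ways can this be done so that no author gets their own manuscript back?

1854

This is the derangement count D_7: permutations of 7 items with no fixed point.
By inclusion–exclusion this is Σ_{j=0}^{7} (−1)^j C(7,j)·(7−j)!.
Computing: 5040 − 5040 + 2520 − 840 + 210 − 42 + 7 − 1 = 1854.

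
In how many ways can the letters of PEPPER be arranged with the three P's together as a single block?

12

Treat the 3 copies of P as a single block. The multiset to arrange is then {PPP, E, E, R}, 4 items in all.
That gives (4)!/(2!) = 12 arrangements.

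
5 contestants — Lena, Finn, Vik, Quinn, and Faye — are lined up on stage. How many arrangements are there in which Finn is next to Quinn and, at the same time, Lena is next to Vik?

24

Treat {Finn,Quinn} as one block (2 orders) and {Lena,Vik} as another (2 orders).
That leaves 3 units to arrange: 2 × 2 × 3! = 4 × 6 = 24.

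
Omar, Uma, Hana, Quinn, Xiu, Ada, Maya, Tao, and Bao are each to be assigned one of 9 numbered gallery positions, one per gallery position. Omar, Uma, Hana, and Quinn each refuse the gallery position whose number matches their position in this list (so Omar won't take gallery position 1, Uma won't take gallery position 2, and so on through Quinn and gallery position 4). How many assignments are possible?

229080

Let Aᵢ (for 1 ≤ i ≤ 4) be the placements that put person i in their forbidden gallery position. Any j of these fix j positions, leaving (9−j)! ways to fill the rest, and there are C(4,j) ways to pick which j.
By inclusion–exclusion, the number of valid placements is Σ_{j=0}^{4} (−1)^j C(4,j)·(9−j)!.
Computing: 362880 − 161280 + 30240 − 2880 + 120 = 229080.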